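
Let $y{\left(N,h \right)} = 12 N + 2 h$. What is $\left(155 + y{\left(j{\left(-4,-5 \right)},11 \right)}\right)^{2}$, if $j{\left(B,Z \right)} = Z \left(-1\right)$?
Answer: $56169$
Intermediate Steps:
$j{\left(B,Z \right)} = - Z$
$y{\left(N,h \right)} = 2 h + 12 N$
$\left(155 + y{\left(j{\left(-4,-5 \right)},11 \right)}\right)^{2} = \left(155 + \left(2 \cdot 11 + 12 \left(\left(-1\right) \left(-5\right)\right)\right)\right)^{2} = \left(155 + \left(22 + 12 \cdot 5\right)\right)^{2} = \left(155 + \left(22 + 60\right)\right)^{2} = \left(155 + 82\right)^{2} = 237^{2} = 56169$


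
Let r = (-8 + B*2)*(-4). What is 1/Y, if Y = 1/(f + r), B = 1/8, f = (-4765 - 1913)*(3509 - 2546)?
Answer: -6430883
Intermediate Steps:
f = -6430914 (f = -6678*963 = -6430914)
B = ⅛ ≈ 0.12500
r = 31 (r = (-8 + (⅛)*2)*(-4) = (-8 + ¼)*(-4) = -31/4*(-4) = 31)
Y = -1/6430883 (Y = 1/(-6430914 + 31) = 1/(-6430883) = -1/6430883 ≈ -1.5550e-7)
1/Y = 1/(-1/6430883) = -6430883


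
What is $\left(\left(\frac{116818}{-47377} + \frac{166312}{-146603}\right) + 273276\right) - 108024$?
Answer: $\frac{1147750993185534}{6945610331} \approx 1.6525 \cdot 10^{5}$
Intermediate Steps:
$\left(\left(\frac{116818}{-47377} + \frac{166312}{-146603}\right) + 273276\right) - 108024 = \left(\left(116818 \left(- \frac{1}{47377}\right) + 166312 \left(- \frac{1}{146603}\right)\right) + 273276\right) - 108024 = \left(\left(- \frac{116818}{47377} - \frac{166312}{146603}\right) + 273276\right) - 108024 = \left(- \frac{25005232878}{6945610331} + 273276\right) - 108024 = \frac{1898043603581478}{6945610331} - 108024 = \frac{1147750993185534}{6945610331}$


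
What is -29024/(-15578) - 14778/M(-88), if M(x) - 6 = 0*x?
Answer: -19169795/7789 ≈ -2461.1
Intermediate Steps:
M(x) = 6 (M(x) = 6 + 0*x = 6 + 0 = 6)
-29024/(-15578) - 14778/M(-88) = -29024/(-15578) - 14778/6 = -29024*(-1/15578) - 14778*1/6 = 14512/7789 - 2463 = -19169795/7789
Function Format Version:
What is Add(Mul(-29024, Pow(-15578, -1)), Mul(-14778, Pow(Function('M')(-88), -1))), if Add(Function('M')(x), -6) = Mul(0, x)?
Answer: Rational(-19169795, 7789) ≈ -2461.1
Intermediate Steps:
Function('M')(x) = 6 (Function('M')(x) = Add(6, Mul(0, x)) = Add(6, 0) = 6)
Add(Mul(-29024, Pow(-15578, -1)), Mul(-14778, Pow(Function('M')(-88), -1))) = Add(Mul(-29024, Pow(-15578, -1)), Mul(-14778, Pow(6, -1))) = Add(Mul(-29024, Rational(-1, 15578)), Mul(-14778, Rational(1, 6))) = Add(Rational(14512, 7789), -2463) = Rational(-19169795, 7789)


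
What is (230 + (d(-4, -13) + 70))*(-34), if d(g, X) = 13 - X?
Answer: -11084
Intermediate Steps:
(230 + (d(-4, -13) + 70))*(-34) = (230 + ((13 - 1*(-13)) + 70))*(-34) = (230 + ((13 + 13) + 70))*(-34) = (230 + (26 + 70))*(-34) = (230 + 96)*(-34) = 326*(-34) = -11084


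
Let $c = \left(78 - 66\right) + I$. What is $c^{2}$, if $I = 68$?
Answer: $6400$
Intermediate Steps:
$c = 80$ ($c = \left(78 - 66\right) + 68 = 12 + 68 = 80$)
$c^{2} = 80^{2} = 6400$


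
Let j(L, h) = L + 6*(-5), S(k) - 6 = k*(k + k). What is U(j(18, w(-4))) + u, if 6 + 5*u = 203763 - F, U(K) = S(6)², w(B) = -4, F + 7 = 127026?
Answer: 107158/5 ≈ 21432.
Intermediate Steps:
F = 127019 (F = -7 + 127026 = 127019)
S(k) = 6 + 2*k² (S(k) = 6 + k*(k + k) = 6 + k*(2*k) = 6 + 2*k²)
j(L, h) = -30 + L (j(L, h) = L - 30 = -30 + L)
U(K) = 6084 (U(K) = (6 + 2*6²)² = (6 + 2*36)² = (6 + 72)² = 78² = 6084)
u = 76738/5 (u = -6/5 + (203763 - 1*127019)/5 = -6/5 + (203763 - 127019)/5 = -6/5 + (⅕)*76744 = -6/5 + 76744/5 = 76738/5 ≈ 15348.)
U(j(18, w(-4))) + u = 6084 + 76738/5 = 107158/5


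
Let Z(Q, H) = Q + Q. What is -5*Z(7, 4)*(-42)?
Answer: 2940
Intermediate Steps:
Z(Q, H) = 2*Q
-5*Z(7, 4)*(-42) = -10*7*(-42) = -5*14*(-42) = -70*(-42) = 2940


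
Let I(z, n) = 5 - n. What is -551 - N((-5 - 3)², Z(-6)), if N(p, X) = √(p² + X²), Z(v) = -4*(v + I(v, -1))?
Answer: -615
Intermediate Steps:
Z(v) = -24 - 4*v (Z(v) = -4*(v + (5 - 1*(-1))) = -4*(v + (5 + 1)) = -4*(v + 6) = -4*(6 + v) = -24 - 4*v)
N(p, X) = √(X² + p²)
-551 - N((-5 - 3)², Z(-6)) = -551 - √((-24 - 4*(-6))² + ((-5 - 3)²)²) = -551 - √((-24 + 24)² + ((-8)²)²) = -551 - √(0² + 64²) = -551 - √(0 + 4096) = -551 - √4096 = -551 - 1*64 = -551 - 64 = -615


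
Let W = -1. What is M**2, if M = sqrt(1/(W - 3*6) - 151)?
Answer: -2870/19 ≈ -151.05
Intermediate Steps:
M = I*sqrt(54530)/19 (M = sqrt(1/(-1 - 3*6) - 151) = sqrt(1/(-1 - 18) - 151) = sqrt(1/(-19) - 151) = sqrt(-1/19 - 151) = sqrt(-2870/19) = I*sqrt(54530)/19 ≈ 12.29*I)
M**2 = (I*sqrt(54530)/19)**2 = -2870/19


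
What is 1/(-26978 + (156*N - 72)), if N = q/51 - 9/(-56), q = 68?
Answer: -14/375437 ≈ -3.7290e-5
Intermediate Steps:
N = 251/168 (N = 68/51 - 9/(-56) = 68*(1/51) - 9*(-1/56) = 4/3 + 9/56 = 251/168 ≈ 1.4940)
1/(-26978 + (156*N - 72)) = 1/(-26978 + (156*(251/168) - 72)) = 1/(-26978 + (3263/14 - 72)) = 1/(-26978 + 2255/14) = 1/(-375437/14) = -14/375437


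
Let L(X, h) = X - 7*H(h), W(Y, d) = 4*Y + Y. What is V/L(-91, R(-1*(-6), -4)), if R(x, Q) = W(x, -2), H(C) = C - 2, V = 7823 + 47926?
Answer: -55749/287 ≈ -194.25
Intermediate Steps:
V = 55749
H(C) = -2 + C
W(Y, d) = 5*Y
R(x, Q) = 5*x
L(X, h) = 14 + X - 7*h (L(X, h) = X - 7*(-2 + h) = X + (14 - 7*h) = 14 + X - 7*h)
V/L(-91, R(-1*(-6), -4)) = 55749/(14 - 91 - 35*(-1*(-6))) = 55749/(14 - 91 - 35*6) = 55749/(14 - 91 - 7*30) = 55749/(14 - 91 - 210) = 55749/(-287) = 55749*(-1/287) = -55749/287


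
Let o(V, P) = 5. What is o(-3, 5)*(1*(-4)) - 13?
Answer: -33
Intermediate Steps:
o(-3, 5)*(1*(-4)) - 13 = 5*(1*(-4)) - 13 = 5*(-4) - 13 = -20 - 13 = -33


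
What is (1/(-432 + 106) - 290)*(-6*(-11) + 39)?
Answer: -9926805/326 ≈ -30450.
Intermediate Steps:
(1/(-432 + 106) - 290)*(-6*(-11) + 39) = (1/(-326) - 290)*(66 + 39) = (-1/326 - 290)*105 = -94541/326*105 = -9926805/326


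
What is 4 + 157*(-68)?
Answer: -10672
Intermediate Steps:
4 + 157*(-68) = 4 - 10676 = -10672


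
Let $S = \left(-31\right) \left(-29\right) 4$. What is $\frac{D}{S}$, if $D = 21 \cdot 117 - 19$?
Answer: $\frac{1219}{1798} \approx 0.67798$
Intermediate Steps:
$S = 3596$ ($S = 899 \cdot 4 = 3596$)
$D = 2438$ ($D = 2457 - 19 = 2438$)
$\frac{D}{S} = \frac{2438}{3596} = 2438 \cdot \frac{1}{3596} = \frac{1219}{1798}$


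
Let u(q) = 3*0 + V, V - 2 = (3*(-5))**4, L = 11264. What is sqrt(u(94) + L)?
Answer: sqrt(61891) ≈ 248.78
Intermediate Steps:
V = 50627 (V = 2 + (3*(-5))**4 = 2 + (-15)**4 = 2 + 50625 = 50627)
u(q) = 50627 (u(q) = 3*0 + 50627 = 0 + 50627 = 50627)
sqrt(u(94) + L) = sqrt(50627 + 11264) = sqrt(61891)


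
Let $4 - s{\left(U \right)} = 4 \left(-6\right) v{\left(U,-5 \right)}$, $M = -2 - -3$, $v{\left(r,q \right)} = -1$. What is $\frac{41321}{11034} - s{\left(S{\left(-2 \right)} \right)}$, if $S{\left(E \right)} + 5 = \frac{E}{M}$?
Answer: $\frac{262001}{11034} \approx 23.745$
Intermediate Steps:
$M = 1$ ($M = -2 + 3 = 1$)
$S{\left(E \right)} = -5 + E$ ($S{\left(E \right)} = -5 + \frac{E}{1} = -5 + E 1 = -5 + E$)
$s{\left(U \right)} = -20$ ($s{\left(U \right)} = 4 - 4 \left(-6\right) \left(-1\right) = 4 - \left(-24\right) \left(-1\right) = 4 - 24 = -20$)
$\frac{41321}{11034} - s{\left(S{\left(-2 \right)} \right)} = \frac{41321}{11034} - -20 = 41321 \cdot \frac{1}{11034} + 20 = \frac{41321}{11034} + 20 = \frac{262001}{11034}$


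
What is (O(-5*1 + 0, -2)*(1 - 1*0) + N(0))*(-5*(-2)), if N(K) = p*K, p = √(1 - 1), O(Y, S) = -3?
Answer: -30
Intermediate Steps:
p = 0 (p = √0 = 0)
N(K) = 0 (N(K) = 0*K = 0)
(O(-5*1 + 0, -2)*(1 - 1*0) + N(0))*(-5*(-2)) = (-3*(1 - 1*0) + 0)*(-5*(-2)) = (-3*(1 + 0) + 0)*10 = (-3*1 + 0)*10 = (-3 + 0)*10 = -3*10 = -30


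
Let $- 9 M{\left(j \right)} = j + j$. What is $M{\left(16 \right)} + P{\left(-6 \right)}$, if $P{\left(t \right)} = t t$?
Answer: $\frac{292}{9} \approx 32.444$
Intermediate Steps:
$M{\left(j \right)} = - \frac{2 j}{9}$ ($M{\left(j \right)} = - \frac{j + j}{9} = - \frac{2 j}{9}$)
$P{\left(t \right)} = t^{2}$
$M{\left(16 \right)} + P{\left(-6 \right)} = \left(- \frac{2}{9}\right) 16 + \left(-6\right)^{2} = - \frac{32}{9} + 36 = \frac{292}{9}$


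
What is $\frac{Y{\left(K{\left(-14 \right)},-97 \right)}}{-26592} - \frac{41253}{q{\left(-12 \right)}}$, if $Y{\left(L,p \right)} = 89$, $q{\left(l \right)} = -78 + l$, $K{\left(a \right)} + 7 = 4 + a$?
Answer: $\frac{60943987}{132960} \approx 458.36$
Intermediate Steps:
$K{\left(a \right)} = -3 + a$ ($K{\left(a \right)} = -7 + \left(4 + a\right) = -3 + a$)
$\frac{Y{\left(K{\left(-14 \right)},-97 \right)}}{-26592} - \frac{41253}{q{\left(-12 \right)}} = \frac{89}{-26592} - \frac{41253}{-78 - 12} = 89 \left(- \frac{1}{26592}\right) - \frac{41253}{-90} = - \frac{89}{26592} - - \frac{13751}{30} = - \frac{89}{26592} + \frac{13751}{30} = \frac{60943987}{132960}$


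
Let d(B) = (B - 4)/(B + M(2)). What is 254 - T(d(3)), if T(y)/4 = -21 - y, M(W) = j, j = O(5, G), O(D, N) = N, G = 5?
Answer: 675/2 ≈ 337.50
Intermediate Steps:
j = 5
M(W) = 5
d(B) = (-4 + B)/(5 + B) (d(B) = (B - 4)/(B + 5) = (-4 + B)/(5 + B))
T(y) = -84 - 4*y (T(y) = 4*(-21 - y) = -84 - 4*y)
254 - T(d(3)) = 254 - (-84 - 4*(-4 + 3)/(5 + 3)) = 254 - (-84 - 4*(-1)/8) = 254 - (-84 - (-1)/2) = 254 - (-84 - 4*(-⅛)) = 254 - (-84 + ½) = 254 - 1*(-167/2) = 254 + 167/2 = 675/2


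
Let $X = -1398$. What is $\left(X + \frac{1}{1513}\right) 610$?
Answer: $- \frac{1290255530}{1513} \approx -8.5278 \cdot 10^{5}$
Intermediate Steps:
$\left(X + \frac{1}{1513}\right) 610 = \left(-1398 + \frac{1}{1513}\right) 610 = \left(- \frac{2115173}{1513}\right) 610 = - \frac{1290255530}{1513}$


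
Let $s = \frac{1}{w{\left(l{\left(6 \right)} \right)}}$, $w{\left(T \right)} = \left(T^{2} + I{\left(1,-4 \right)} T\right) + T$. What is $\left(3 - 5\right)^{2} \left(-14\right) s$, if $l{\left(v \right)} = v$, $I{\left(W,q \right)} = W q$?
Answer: $- \frac{28}{9} \approx -3.1111$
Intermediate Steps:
$w{\left(T \right)} = T^{2} - 3 T$ ($w{\left(T \right)} = \left(T^{2} + 1 \left(-4\right) T\right) + T = \left(T^{2} - 4 T\right) + T = T^{2} - 3 T$)
$s = \frac{1}{18}$ ($s = \frac{1}{6 \left(-3 + 6\right)} = \frac{1}{6 \cdot 3} = \frac{1}{18} \approx 0.055556$)
$\left(3 - 5\right)^{2} \left(-14\right) s = \left(3 - 5\right)^{2} \left(-14\right) \frac{1}{18} = \left(-2\right)^{2} \left(-14\right) \frac{1}{18} = 4 \left(-14\right) \frac{1}{18} = \left(-56\right) \frac{1}{18} = - \frac{28}{9}$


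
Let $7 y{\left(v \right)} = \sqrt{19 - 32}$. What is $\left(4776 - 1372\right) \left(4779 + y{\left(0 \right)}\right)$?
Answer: $16267716 + \frac{3404 i \sqrt{13}}{7} \approx 1.6268 \cdot 10^{7} + 1753.3 i$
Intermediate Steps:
$y{\left(v \right)} = \frac{i \sqrt{13}}{7}$ ($y{\left(v \right)} = \frac{\sqrt{19 - 32}}{7} = \frac{\sqrt{-13}}{7} = \frac{i \sqrt{13}}{7}$)
$\left(4776 - 1372\right) \left(4779 + y{\left(0 \right)}\right) = \left(4776 - 1372\right) \left(4779 + \frac{i \sqrt{13}}{7}\right) = 3404 \left(4779 + \frac{i \sqrt{13}}{7}\right) = 16267716 + \frac{3404 i \sqrt{13}}{7}$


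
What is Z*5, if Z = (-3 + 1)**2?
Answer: 20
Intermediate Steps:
Z = 4 (Z = (-2)**2 = 4)
Z*5 = 4*5 = 20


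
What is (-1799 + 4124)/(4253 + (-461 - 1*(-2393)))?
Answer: 465/1237 ≈ 0.37591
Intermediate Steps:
(-1799 + 4124)/(4253 + (-461 - 1*(-2393))) = 2325/(4253 + (-461 + 2393)) = 2325/(4253 + 1932) = 2325/6185 = 2325*(1/6185) = 465/1237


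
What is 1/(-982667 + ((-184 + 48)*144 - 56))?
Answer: -1/1002307 ≈ -9.9770e-7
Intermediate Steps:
1/(-982667 + ((-184 + 48)*144 - 56)) = 1/(-982667 + (-136*144 - 56)) = 1/(-982667 + (-19584 - 56)) = 1/(-982667 - 19640) = 1/(-1002307) = -1/1002307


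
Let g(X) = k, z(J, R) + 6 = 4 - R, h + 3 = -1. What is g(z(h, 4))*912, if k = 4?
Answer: 3648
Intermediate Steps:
h = -4 (h = -3 - 1 = -4)
z(J, R) = -2 - R (z(J, R) = -6 + (4 - R) = -2 - R)
g(X) = 4
g(z(h, 4))*912 = 4*912 = 3648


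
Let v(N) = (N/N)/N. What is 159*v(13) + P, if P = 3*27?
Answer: 1212/13 ≈ 93.231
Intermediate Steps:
v(N) = 1/N
P = 81
159*v(13) + P = 159/13 + 81 = 1212/13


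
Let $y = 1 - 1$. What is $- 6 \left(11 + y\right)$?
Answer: $-66$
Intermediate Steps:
$y = 0$
$- 6 \left(11 + y\right) = - 6 \left(11 + 0\right) = \left(-6\right) 11 = -66$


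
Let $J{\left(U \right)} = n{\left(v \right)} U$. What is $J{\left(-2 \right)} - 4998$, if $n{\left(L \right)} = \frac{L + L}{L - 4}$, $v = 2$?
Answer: $-4994$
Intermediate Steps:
$n{\left(L \right)} = \frac{2 L}{-4 + L}$
$J{\left(U \right)} = - 2 U$ ($J{\left(U \right)} = 2 \cdot 2 \frac{1}{-4 + 2} U = 2 \cdot 2 \frac{1}{-2} U = 2 \cdot 2 \left(- \frac{1}{2}\right) U = - 2 U$)
$J{\left(-2 \right)} - 4998 = \left(-2\right) \left(-2\right) - 4998 = 4 - 4998 = -4994$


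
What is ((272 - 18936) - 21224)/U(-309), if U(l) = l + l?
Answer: 6648/103 ≈ 64.544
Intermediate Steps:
U(l) = 2*l
((272 - 18936) - 21224)/U(-309) = ((272 - 18936) - 21224)/((2*(-309))) = (-18664 - 21224)/(-618) = -39888*(-1/618) = 6648/103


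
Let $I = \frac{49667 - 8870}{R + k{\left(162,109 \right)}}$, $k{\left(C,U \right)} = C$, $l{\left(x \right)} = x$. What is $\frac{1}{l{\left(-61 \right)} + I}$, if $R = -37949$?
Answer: $- \frac{37787}{2345804} \approx -0.016108$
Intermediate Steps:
$I = - \frac{40797}{37787}$ ($I = \frac{49667 - 8870}{-37949 + 162} = \frac{40797}{-37787} = 40797 \left(- \frac{1}{37787}\right) = - \frac{40797}{37787} \approx -1.0797$)
$\frac{1}{l{\left(-61 \right)} + I} = \frac{1}{-61 - \frac{40797}{37787}} = \frac{1}{- \frac{2345804}{37787}} = - \frac{37787}{2345804}$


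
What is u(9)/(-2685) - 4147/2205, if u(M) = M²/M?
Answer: -743636/394695 ≈ -1.8841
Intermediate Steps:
u(M) = M
u(9)/(-2685) - 4147/2205 = 9/(-2685) - 4147/2205 = 9*(-1/2685) - 4147*1/2205 = -3/895 - 4147/2205 = -743636/394695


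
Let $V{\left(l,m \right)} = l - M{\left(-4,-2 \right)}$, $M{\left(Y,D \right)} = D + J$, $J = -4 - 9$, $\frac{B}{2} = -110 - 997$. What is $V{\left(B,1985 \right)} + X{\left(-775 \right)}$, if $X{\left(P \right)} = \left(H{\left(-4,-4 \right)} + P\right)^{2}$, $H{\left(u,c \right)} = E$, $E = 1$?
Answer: $596877$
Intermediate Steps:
$B = -2214$ ($B = 2 \left(-110 - 997\right) = 2 \left(-1107\right) = -2214$)
$H{\left(u,c \right)} = 1$
$J = -13$ ($J = -4 - 9 = -13$)
$X{\left(P \right)} = \left(1 + P\right)^{2}$
$M{\left(Y,D \right)} = -13 + D$ ($M{\left(Y,D \right)} = D - 13 = -13 + D$)
$V{\left(l,m \right)} = 15 + l$ ($V{\left(l,m \right)} = l - \left(-13 - 2\right) = l - -15 = l + 15 = 15 + l$)
$V{\left(B,1985 \right)} + X{\left(-775 \right)} = \left(15 - 2214\right) + \left(1 - 775\right)^{2} = -2199 + \left(-774\right)^{2} = -2199 + 599076 = 596877$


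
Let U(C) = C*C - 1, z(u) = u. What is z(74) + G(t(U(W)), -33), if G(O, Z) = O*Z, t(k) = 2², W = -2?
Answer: -58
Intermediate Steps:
U(C) = -1 + C² (U(C) = C² - 1 = -1 + C²)
t(k) = 4
z(74) + G(t(U(W)), -33) = 74 + 4*(-33) = 74 - 132 = -58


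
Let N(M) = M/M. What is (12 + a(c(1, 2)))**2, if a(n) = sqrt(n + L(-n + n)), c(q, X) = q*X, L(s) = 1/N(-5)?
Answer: (12 + sqrt(3))**2 ≈ 188.57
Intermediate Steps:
N(M) = 1
L(s) = 1 (L(s) = 1/1 = 1)
c(q, X) = X*q
a(n) = sqrt(1 + n) (a(n) = sqrt(n + 1) = sqrt(1 + n))
(12 + a(c(1, 2)))**2 = (12 + sqrt(1 + 2*1))**2 = (12 + sqrt(1 + 2))**2 = (12 + sqrt(3))**2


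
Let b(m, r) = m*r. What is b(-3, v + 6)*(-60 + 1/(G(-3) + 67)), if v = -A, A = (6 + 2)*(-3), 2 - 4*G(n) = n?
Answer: 491280/91 ≈ 5398.7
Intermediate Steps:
G(n) = ½ - n/4
A = -24 (A = 8*(-3) = -24)
v = 24 (v = -1*(-24) = 24)
b(-3, v + 6)*(-60 + 1/(G(-3) + 67)) = (-3*(24 + 6))*(-60 + 1/((½ - ¼*(-3)) + 67)) = (-3*30)*(-60 + 1/((½ + ¾) + 67)) = -90*(-60 + 1/(5/4 + 67)) = -90*(-60 + 1/(273/4)) = -90*(-60 + 4/273) = -90*(-16376/273) = 491280/91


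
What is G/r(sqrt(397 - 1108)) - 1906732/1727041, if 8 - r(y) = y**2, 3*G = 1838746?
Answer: 3171476909662/3725227437 ≈ 851.35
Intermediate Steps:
G = 1838746/3 (G = (1/3)*1838746 = 1838746/3 ≈ 6.1292e+5)
r(y) = 8 - y**2
G/r(sqrt(397 - 1108)) - 1906732/1727041 = 1838746/(3*(8 - (sqrt(397 - 1108))**2)) - 1906732/1727041 = 1838746/(3*(8 - (sqrt(-711))**2)) - 1906732*1/1727041 = 1838746/(3*(8 - (3*I*sqrt(79))**2)) - 1906732/1727041 = 1838746/(3*(8 - 1*(-711))) - 1906732/1727041 = 1838746/(3*(8 + 711)) - 1906732/1727041 = (1838746/3)/719 - 1906732/1727041 = (1838746/3)*(1/719) - 1906732/1727041 = 1838746/2157 - 1906732/1727041 = 3171476909662/3725227437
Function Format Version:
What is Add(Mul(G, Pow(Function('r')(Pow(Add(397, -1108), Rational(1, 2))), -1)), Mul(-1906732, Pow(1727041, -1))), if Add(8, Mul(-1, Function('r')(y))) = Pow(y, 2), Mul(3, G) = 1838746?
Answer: Rational(3171476909662, 3725227437) ≈ 851.35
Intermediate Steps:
G = Rational(1838746, 3) (G = Mul(Rational(1, 3), 1838746) = Rational(1838746, 3) ≈ 6.1292e+5)
Function('r')(y) = Add(8, Mul(-1, Pow(y, 2)))
Add(Mul(G, Pow(Function('r')(Pow(Add(397, -1108), Rational(1, 2))), -1)), Mul(-1906732, Pow(1727041, -1))) = Add(Mul(Rational(1838746, 3), Pow(Add(8, Mul(-1, Pow(Pow(Add(397, -1108), Rational(1, 2)), 2))), -1)), Mul(-1906732, Pow(1727041, -1))) = Add(Mul(Rational(1838746, 3), Pow(Add(8, Mul(-1, Pow(Pow(-711, Rational(1, 2)), 2))), -1)), Mul(-1906732, Rational(1, 1727041))) = Add(Mul(Rational(1838746, 3), Pow(Add(8, Mul(-1, Pow(Mul(3, I, Pow(79, Rational(1, 2))), 2))), -1)), Rational(-1906732, 1727041)) = Add(Mul(Rational(1838746, 3), Pow(Add(8, Mul(-1, -711)), -1)), Rational(-1906732, 1727041)) = Add(Mul(Rational(1838746, 3), Pow(Add(8, 711), -1)), Rational(-1906732, 1727041)) = Add(Mul(Rational(1838746, 3), Pow(719, -1)), Rational(-1906732, 1727041)) = Add(Mul(Rational(1838746, 3), Rational(1, 719)), Rational(-1906732, 1727041)) = Add(Rational(1838746, 2157), Rational(-1906732, 1727041)) = Rational(3171476909662, 3725227437)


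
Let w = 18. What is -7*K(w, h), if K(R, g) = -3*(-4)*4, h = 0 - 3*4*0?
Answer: -336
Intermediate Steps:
h = 0 (h = 0 - 12*0 = 0 - 1*0 = 0 + 0 = 0)
K(R, g) = 48 (K(R, g) = 12*4 = 48)
-7*K(w, h) = -7*48 = -336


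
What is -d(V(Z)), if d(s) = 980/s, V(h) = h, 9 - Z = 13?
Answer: 245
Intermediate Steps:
Z = -4 (Z = 9 - 1*13 = 9 - 13 = -4)
-d(V(Z)) = -980/(-4) = -980*(-1)/4 = -1*(-245) = 245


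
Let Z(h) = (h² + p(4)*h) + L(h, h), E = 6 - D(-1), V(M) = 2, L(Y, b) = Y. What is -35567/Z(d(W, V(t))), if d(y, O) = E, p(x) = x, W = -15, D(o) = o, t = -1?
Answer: -5081/12 ≈ -423.42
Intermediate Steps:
E = 7 (E = 6 - 1*(-1) = 6 + 1 = 7)
d(y, O) = 7
Z(h) = h² + 5*h (Z(h) = (h² + 4*h) + h = h² + 5*h)
-35567/Z(d(W, V(t))) = -35567*1/(7*(5 + 7)) = -35567/(7*12) = -35567/84 = -35567*1/84 = -5081/12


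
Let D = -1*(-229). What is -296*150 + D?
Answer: -44171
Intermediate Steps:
D = 229
-296*150 + D = -296*150 + 229 = -44400 + 229 = -44171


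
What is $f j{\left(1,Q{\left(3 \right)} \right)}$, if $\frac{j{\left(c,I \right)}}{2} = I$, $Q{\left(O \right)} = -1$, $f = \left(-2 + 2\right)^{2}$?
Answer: $0$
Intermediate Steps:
$f = 0$ ($f = 0^{2} = 0$)
$j{\left(c,I \right)} = 2 I$
$f j{\left(1,Q{\left(3 \right)} \right)} = 0 \cdot 2 \left(-1\right) = 0 \left(-2\right) = 0$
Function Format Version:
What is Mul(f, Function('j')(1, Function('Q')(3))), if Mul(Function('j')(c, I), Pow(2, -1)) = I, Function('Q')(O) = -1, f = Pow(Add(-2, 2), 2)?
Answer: 0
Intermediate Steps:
f = 0 (f = Pow(0, 2) = 0)
Function('j')(c, I) = Mul(2, I)
Mul(f, Function('j')(1, Function('Q')(3))) = Mul(0, Mul(2, -1)) = Mul(0, -2) = 0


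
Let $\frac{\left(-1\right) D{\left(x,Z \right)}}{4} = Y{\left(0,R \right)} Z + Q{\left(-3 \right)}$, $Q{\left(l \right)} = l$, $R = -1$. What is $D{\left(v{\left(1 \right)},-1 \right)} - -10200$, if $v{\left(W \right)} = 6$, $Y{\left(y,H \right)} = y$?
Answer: $10212$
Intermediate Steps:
$D{\left(x,Z \right)} = 12$ ($D{\left(x,Z \right)} = - 4 \left(0 Z - 3\right) = - 4 \left(0 - 3\right) = \left(-4\right) \left(-3\right) = 12$)
$D{\left(v{\left(1 \right)},-1 \right)} - -10200 = 12 - -10200 = 12 + 10200 = 10212$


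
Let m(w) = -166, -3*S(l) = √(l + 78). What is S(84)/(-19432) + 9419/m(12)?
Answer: -9419/166 + 3*√2/19432 ≈ -56.741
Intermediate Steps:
S(l) = -√(78 + l)/3 (S(l) = -√(l + 78)/3 = -√(78 + l)/3)
S(84)/(-19432) + 9419/m(12) = -√(78 + 84)/3/(-19432) + 9419/(-166) = -3*√2*(-1/19432) + 9419*(-1/166) = -3*√2*(-1/19432) - 9419/166 = 3*√2/19432 - 9419/166 = -9419/166 + 3*√2/19432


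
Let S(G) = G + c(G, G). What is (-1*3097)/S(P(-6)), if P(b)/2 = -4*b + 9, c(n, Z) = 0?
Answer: -3097/66 ≈ -46.924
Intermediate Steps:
P(b) = 18 - 8*b (P(b) = 2*(-4*b + 9) = 2*(9 - 4*b) = 18 - 8*b)
S(G) = G (S(G) = G + 0 = G)
(-1*3097)/S(P(-6)) = (-1*3097)/(18 - 8*(-6)) = -3097/(18 + 48) = -3097/66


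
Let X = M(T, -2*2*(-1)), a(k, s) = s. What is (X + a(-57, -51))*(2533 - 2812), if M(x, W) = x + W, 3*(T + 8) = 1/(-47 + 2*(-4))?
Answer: 844068/55 ≈ 15347.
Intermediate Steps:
T = -1321/165 (T = -8 + 1/(3*(-47 + 2*(-4))) = -8 + 1/(3*(-47 - 8)) = -8 + (⅓)/(-55) = -8 + (⅓)*(-1/55) = -8 - 1/165 = -1321/165 ≈ -8.0061)
M(x, W) = W + x
X = -661/165 (X = -2*2*(-1) - 1321/165 = -4*(-1) - 1321/165 = 4 - 1321/165 = -661/165 ≈ -4.0061)
(X + a(-57, -51))*(2533 - 2812) = (-661/165 - 51)*(2533 - 2812) = -9076/165*(-279) = 844068/55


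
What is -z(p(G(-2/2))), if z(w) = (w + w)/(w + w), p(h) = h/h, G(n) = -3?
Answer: -1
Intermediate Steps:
p(h) = 1
z(w) = 1 (z(w) = (2*w)/((2*w)) = (2*w)*(1/(2*w)) = 1)
-z(p(G(-2/2))) = -1*1 = -1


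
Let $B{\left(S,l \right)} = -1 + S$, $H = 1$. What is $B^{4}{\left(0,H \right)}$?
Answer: $1$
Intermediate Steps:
$B^{4}{\left(0,H \right)} = \left(-1 + 0\right)^{4} = \left(-1\right)^{4} = 1$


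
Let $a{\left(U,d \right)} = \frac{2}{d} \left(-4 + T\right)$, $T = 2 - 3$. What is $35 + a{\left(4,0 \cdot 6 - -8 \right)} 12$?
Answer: $20$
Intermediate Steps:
$T = -1$ ($T = 2 - 3 = -1$)
$a{\left(U,d \right)} = - \frac{10}{d}$ ($a{\left(U,d \right)} = \frac{2}{d} \left(-4 - 1\right) = \frac{2}{d} \left(-5\right) = - \frac{10}{d}$)
$35 + a{\left(4,0 \cdot 6 - -8 \right)} 12 = 35 + - \frac{10}{0 \cdot 6 - -8} \cdot 12 = 35 + - \frac{10}{0 + 8} \cdot 12 = 35 + - \frac{10}{8} \cdot 12 = 35 + \left(-10\right) \frac{1}{8} \cdot 12 = 35 - 15 = 20$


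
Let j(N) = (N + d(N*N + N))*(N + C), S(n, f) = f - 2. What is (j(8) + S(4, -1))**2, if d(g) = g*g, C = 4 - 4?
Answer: 1724990089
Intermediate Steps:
C = 0
d(g) = g**2
S(n, f) = -2 + f
j(N) = N*(N + (N + N**2)**2) (j(N) = (N + (N*N + N)**2)*(N + 0) = (N + (N**2 + N)**2)*N = (N + (N + N**2)**2)*N = N*(N + (N + N**2)**2))
(j(8) + S(4, -1))**2 = (8**2*(1 + 8*(1 + 8)**2) + (-2 - 1))**2 = (64*(1 + 8*9**2) - 3)**2 = (64*(1 + 8*81) - 3)**2 = (64*(1 + 648) - 3)**2 = (64*649 - 3)**2 = (41536 - 3)**2 = 41533**2 = 1724990089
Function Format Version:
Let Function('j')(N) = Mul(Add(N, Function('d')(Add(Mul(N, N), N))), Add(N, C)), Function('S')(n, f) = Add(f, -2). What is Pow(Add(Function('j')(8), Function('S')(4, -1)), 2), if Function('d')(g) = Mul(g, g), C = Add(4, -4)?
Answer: 1724990089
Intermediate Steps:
C = 0
Function('d')(g) = Pow(g, 2)
Function('S')(n, f) = Add(-2, f)
Function('j')(N) = Mul(N, Add(N, Pow(Add(N, Pow(N, 2)), 2))) (Function('j')(N) = Mul(Add(N, Pow(Add(Mul(N, N), N), 2)), Add(N, 0)) = Mul(Add(N, Pow(Add(Pow(N, 2), N), 2)), N) = Mul(Add(N, Pow(Add(N, Pow(N, 2)), 2)), N) = Mul(N, Add(N, Pow(Add(N, Pow(N, 2)), 2))))
Pow(Add(Function('j')(8), Function('S')(4, -1)), 2) = Pow(Add(Mul(Pow(8, 2), Add(1, Mul(8, Pow(Add(1, 8), 2)))), Add(-2, -1)), 2) = Pow(Add(Mul(64, Add(1, Mul(8, Pow(9, 2)))), -3), 2) = Pow(Add(Mul(64, Add(1, Mul(8, 81))), -3), 2) = Pow(Add(Mul(64, Add(1, 648)), -3), 2) = Pow(Add(Mul(64, 649), -3), 2) = Pow(Add(41536, -3), 2) = Pow(41533, 2) = 1724990089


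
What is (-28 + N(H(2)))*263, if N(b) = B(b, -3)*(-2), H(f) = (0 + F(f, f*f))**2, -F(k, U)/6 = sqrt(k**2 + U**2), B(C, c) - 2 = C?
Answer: -387136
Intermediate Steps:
B(C, c) = 2 + C
F(k, U) = -6*sqrt(U**2 + k**2) (F(k, U) = -6*sqrt(k**2 + U**2) = -6*sqrt(U**2 + k**2))
H(f) = 36*f**2 + 36*f**4 (H(f) = (0 - 6*sqrt((f*f)**2 + f**2))**2 = (0 - 6*sqrt((f**2)**2 + f**2))**2 = (0 - 6*sqrt(f**4 + f**2))**2 = (0 - 6*sqrt(f**2 + f**4))**2 = (-6*sqrt(f**2 + f**4))**2 = 36*f**2 + 36*f**4)
N(b) = -4 - 2*b (N(b) = (2 + b)*(-2) = -4 - 2*b)
(-28 + N(H(2)))*263 = (-28 + (-4 - 72*2**2*(1 + 2**2)))*263 = (-28 + (-4 - 72*4*(1 + 4)))*263 = (-28 + (-4 - 72*4*5))*263 = (-28 + (-4 - 2*720))*263 = (-28 + (-4 - 1440))*263 = (-28 - 1444)*263 = -1472*263 = -387136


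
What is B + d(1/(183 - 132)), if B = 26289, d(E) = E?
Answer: 1340740/51 ≈ 26289.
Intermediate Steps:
B + d(1/(183 - 132)) = 26289 + 1/(183 - 132) = 26289 + 1/51 = 1340740/51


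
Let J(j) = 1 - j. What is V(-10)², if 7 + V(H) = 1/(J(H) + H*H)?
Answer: 602176/12321 ≈ 48.874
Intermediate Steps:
V(H) = -7 + 1/(1 + H² - H) (V(H) = -7 + 1/((1 - H) + H*H) = -7 + 1/((1 - H) + H²) = -7 + 1/(1 + H² - H))
V(-10)² = ((-6 - 7*(-10)² + 7*(-10))/(1 + (-10)² - 1*(-10)))² = ((-6 - 7*100 - 70)/(1 + 100 + 10))² = ((-6 - 700 - 70)/111)² = ((1/111)*(-776))² = (-776/111)² = 602176/12321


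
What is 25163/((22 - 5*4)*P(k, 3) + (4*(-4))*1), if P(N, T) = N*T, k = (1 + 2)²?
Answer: 25163/38 ≈ 662.18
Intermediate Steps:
k = 9 (k = 3² = 9)
25163/((22 - 5*4)*P(k, 3) + (4*(-4))*1) = 25163/((22 - 5*4)*(9*3) + (4*(-4))*1) = 25163/((22 - 1*20)*27 - 16*1) = 25163/((22 - 20)*27 - 16) = 25163/(2*27 - 16) = 25163/(54 - 16) = 25163/38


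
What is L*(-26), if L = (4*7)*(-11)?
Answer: 8008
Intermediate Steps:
L = -308 (L = 28*(-11) = -308)
L*(-26) = -308*(-26) = 8008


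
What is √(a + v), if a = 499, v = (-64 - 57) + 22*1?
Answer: 20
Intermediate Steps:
v = -99 (v = -121 + 22 = -99)
√(a + v) = √(499 - 99) = √400 = 20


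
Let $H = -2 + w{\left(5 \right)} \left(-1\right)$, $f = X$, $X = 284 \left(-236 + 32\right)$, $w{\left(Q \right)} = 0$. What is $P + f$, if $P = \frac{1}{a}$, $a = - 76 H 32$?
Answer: $- \frac{281800703}{4864} \approx -57936.0$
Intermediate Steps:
$X = -57936$ ($X = 284 \left(-204\right) = -57936$)
$f = -57936$
$H = -2$ ($H = -2 + 0 \left(-1\right) = -2 + 0 = -2$)
$a = 4864$ ($a = \left(-76\right) \left(-2\right) 32 = 152 \cdot 32 = 4864$)
$P = \frac{1}{4864} \approx 0.00020559$
$P + f = \frac{1}{4864} - 57936 = - \frac{281800703}{4864}$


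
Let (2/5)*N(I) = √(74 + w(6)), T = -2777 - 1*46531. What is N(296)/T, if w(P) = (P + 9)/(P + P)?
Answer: -5*√301/197232 ≈ -0.00043982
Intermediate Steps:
w(P) = (9 + P)/(2*P) (w(P) = (9 + P)/((2*P)) = (9 + P)*(1/(2*P)) = (9 + P)/(2*P))
T = -49308 (T = -2777 - 46531 = -49308)
N(I) = 5*√301/4 (N(I) = 5*√(74 + (½)*(9 + 6)/6)/2 = 5*√(74 + (½)*(⅙)*15)/2 = 5*√(74 + 5/4)/2 = 5*√(301/4)/2 = 5*(√301/2)/2 = 5*√301/4)
N(296)/T = (5*√301/4)/(-49308) = (5*√301/4)*(-1/49308) = -5*√301/197232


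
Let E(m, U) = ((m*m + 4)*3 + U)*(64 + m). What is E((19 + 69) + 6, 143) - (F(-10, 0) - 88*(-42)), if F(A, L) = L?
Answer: 4209058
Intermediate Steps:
E(m, U) = (64 + m)*(12 + U + 3*m²) (E(m, U) = ((m² + 4)*3 + U)*(64 + m) = ((4 + m²)*3 + U)*(64 + m) = ((12 + 3*m²) + U)*(64 + m) = (12 + U + 3*m²)*(64 + m) = (64 + m)*(12 + U + 3*m²))
E((19 + 69) + 6, 143) - (F(-10, 0) - 88*(-42)) = (768 + 3*((19 + 69) + 6)³ + 12*((19 + 69) + 6) + 64*143 + 192*((19 + 69) + 6)² + 143*((19 + 69) + 6)) - (0 - 88*(-42)) = (768 + 3*(88 + 6)³ + 12*(88 + 6) + 9152 + 192*(88 + 6)² + 143*(88 + 6)) - (0 + 3696) = (768 + 3*94³ + 12*94 + 9152 + 192*94² + 143*94) - 1*3696 = (768 + 3*830584 + 1128 + 9152 + 192*8836 + 13442) - 3696 = (768 + 2491752 + 1128 + 9152 + 1696512 + 13442) - 3696 = 4212754 - 3696 = 4209058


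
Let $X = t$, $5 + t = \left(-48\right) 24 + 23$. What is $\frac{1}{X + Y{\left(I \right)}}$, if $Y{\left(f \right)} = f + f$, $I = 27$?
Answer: $- \frac{1}{1080} \approx -0.00092593$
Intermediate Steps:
$t = -1134$ ($t = -5 + \left(\left(-48\right) 24 + 23\right) = -5 + \left(-1152 + 23\right) = -5 - 1129 = -1134$)
$X = -1134$
$Y{\left(f \right)} = 2 f$
$\frac{1}{X + Y{\left(I \right)}} = \frac{1}{-1134 + 2 \cdot 27} = \frac{1}{-1134 + 54} = \frac{1}{-1080} = - \frac{1}{1080}$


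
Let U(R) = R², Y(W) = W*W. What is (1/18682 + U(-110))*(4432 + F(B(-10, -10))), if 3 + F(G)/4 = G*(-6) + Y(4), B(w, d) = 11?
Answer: 476970144110/9341 ≈ 5.1062e+7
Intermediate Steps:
Y(W) = W²
F(G) = 52 - 24*G (F(G) = -12 + 4*(G*(-6) + 4²) = -12 + 4*(-6*G + 16) = -12 + 4*(16 - 6*G) = -12 + (64 - 24*G) = 52 - 24*G)
(1/18682 + U(-110))*(4432 + F(B(-10, -10))) = (1/18682 + (-110)²)*(4432 + (52 - 24*11)) = (1/18682 + 12100)*(4432 + (52 - 264)) = 226052201*(4432 - 212)/18682 = (226052201/18682)*4220 = 476970144110/9341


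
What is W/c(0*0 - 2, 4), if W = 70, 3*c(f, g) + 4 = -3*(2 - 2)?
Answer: -105/2 ≈ -52.500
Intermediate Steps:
c(f, g) = -4/3 (c(f, g) = -4/3 + (-3*(2 - 2))/3 = -4/3 + (-3*0)/3 = -4/3 + (⅓)*0 = -4/3 + 0 = -4/3)
W/c(0*0 - 2, 4) = 70/(-4/3) = 70*(-¾) = -105/2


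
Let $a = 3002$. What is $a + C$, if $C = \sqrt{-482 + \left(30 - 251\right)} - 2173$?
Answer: $829 + i \sqrt{703} \approx 829.0 + 26.514 i$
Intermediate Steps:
$C = -2173 + i \sqrt{703}$ ($C = \sqrt{-482 - 221} - 2173 = \sqrt{-703} - 2173 = i \sqrt{703} - 2173 = -2173 + i \sqrt{703} \approx -2173.0 + 26.514 i$)
$a + C = 3002 - \left(2173 - i \sqrt{703}\right) = 829 + i \sqrt{703}$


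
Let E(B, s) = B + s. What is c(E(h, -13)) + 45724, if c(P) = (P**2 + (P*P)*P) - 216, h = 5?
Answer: 45060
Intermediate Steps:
c(P) = -216 + P**2 + P**3 (c(P) = (P**2 + P**2*P) - 216 = (P**2 + P**3) - 216 = -216 + P**2 + P**3)
c(E(h, -13)) + 45724 = (-216 + (5 - 13)**2 + (5 - 13)**3) + 45724 = (-216 + (-8)**2 + (-8)**3) + 45724 = (-216 + 64 - 512) + 45724 = -664 + 45724 = 45060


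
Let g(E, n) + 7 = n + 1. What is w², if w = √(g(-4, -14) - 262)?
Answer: -282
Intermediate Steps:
g(E, n) = -6 + n (g(E, n) = -7 + (n + 1) = -7 + (1 + n) = -6 + n)
w = I*√282 (w = √((-6 - 14) - 262) = √(-20 - 262) = √(-282) = I*√282 ≈ 16.793*I)
w² = (I*√282)² = -282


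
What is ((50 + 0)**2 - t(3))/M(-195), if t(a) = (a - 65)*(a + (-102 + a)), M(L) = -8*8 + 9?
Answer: 3452/55 ≈ 62.764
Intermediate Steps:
M(L) = -55 (M(L) = -64 + 9 = -55)
t(a) = (-102 + 2*a)*(-65 + a) (t(a) = (-65 + a)*(-102 + 2*a) = (-102 + 2*a)*(-65 + a))
((50 + 0)**2 - t(3))/M(-195) = ((50 + 0)**2 - (6630 - 232*3 + 2*3**2))/(-55) = (50**2 - (6630 - 696 + 2*9))*(-1/55) = (2500 - (6630 - 696 + 18))*(-1/55) = (2500 - 1*5952)*(-1/55) = (2500 - 5952)*(-1/55) = -3452*(-1/55) = 3452/55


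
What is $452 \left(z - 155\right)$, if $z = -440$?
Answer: $-268940$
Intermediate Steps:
$452 \left(z - 155\right) = 452 \left(-440 - 155\right) = 452 \left(-595\right) = -268940$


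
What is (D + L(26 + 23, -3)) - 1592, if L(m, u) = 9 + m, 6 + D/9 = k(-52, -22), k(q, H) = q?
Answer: -2056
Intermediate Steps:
D = -522 (D = -54 + 9*(-52) = -54 - 468 = -522)
(D + L(26 + 23, -3)) - 1592 = (-522 + (9 + (26 + 23))) - 1592 = (-522 + (9 + 49)) - 1592 = (-522 + 58) - 1592 = -464 - 1592 = -2056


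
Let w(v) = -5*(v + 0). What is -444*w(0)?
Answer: 0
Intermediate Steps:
w(v) = -5*v
-444*w(0) = -(-2220)*0 = -444*0 = 0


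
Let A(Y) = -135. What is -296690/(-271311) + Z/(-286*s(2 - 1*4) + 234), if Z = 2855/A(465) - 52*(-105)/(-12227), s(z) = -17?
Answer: 165732830767151/152145545996808 ≈ 1.0893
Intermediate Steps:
Z = -7129037/330129 (Z = 2855/(-135) - 52*(-105)/(-12227) = 2855*(-1/135) + 5460*(-1/12227) = -571/27 - 5460/12227 = -7129037/330129 ≈ -21.595)
-296690/(-271311) + Z/(-286*s(2 - 1*4) + 234) = -296690/(-271311) - 7129037/(330129*(-286*(-17) + 234)) = -296690*(-1/271311) - 7129037/(330129*(4862 + 234)) = 296690/271311 - 7129037/330129/5096 = 296690/271311 - 7129037/330129*1/5096 = 296690/271311 - 7129037/1682337384 = 165732830767151/152145545996808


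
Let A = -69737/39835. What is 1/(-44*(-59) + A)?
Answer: 39835/103341923 ≈ 0.00038547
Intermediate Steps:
A = -69737/39835 (A = -69737*1/39835 = -69737/39835 ≈ -1.7506)
1/(-44*(-59) + A) = 1/(-44*(-59) - 69737/39835) = 1/(2596 - 69737/39835) = 1/(103341923/39835) = 39835/103341923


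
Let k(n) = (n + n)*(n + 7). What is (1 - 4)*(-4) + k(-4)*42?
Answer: -996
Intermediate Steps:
k(n) = 2*n*(7 + n) (k(n) = (2*n)*(7 + n) = 2*n*(7 + n))
(1 - 4)*(-4) + k(-4)*42 = (1 - 4)*(-4) + (2*(-4)*(7 - 4))*42 = -3*(-4) + (2*(-4)*3)*42 = 12 - 24*42 = 12 - 1008 = -996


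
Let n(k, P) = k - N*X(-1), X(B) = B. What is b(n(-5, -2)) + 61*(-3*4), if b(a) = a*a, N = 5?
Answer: -732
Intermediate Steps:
n(k, P) = 5 + k (n(k, P) = k - 5*(-1) = k - 1*(-5) = k + 5 = 5 + k)
b(a) = a²
b(n(-5, -2)) + 61*(-3*4) = (5 - 5)² + 61*(-3*4) = 0² + 61*(-12) = 0 - 732 = -732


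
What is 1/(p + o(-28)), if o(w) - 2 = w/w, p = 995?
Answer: 1/998 ≈ 0.0010020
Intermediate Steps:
o(w) = 3 (o(w) = 2 + w/w = 2 + 1 = 3)
1/(p + o(-28)) = 1/(995 + 3) = 1/998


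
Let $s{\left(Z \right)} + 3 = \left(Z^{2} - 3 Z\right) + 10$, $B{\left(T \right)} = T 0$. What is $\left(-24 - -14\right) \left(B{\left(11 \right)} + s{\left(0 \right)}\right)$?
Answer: $-70$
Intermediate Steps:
$B{\left(T \right)} = 0$
$s{\left(Z \right)} = 7 + Z^{2} - 3 Z$ ($s{\left(Z \right)} = -3 + \left(\left(Z^{2} - 3 Z\right) + 10\right) = -3 + \left(10 + Z^{2} - 3 Z\right) = 7 + Z^{2} - 3 Z$)
$\left(-24 - -14\right) \left(B{\left(11 \right)} + s{\left(0 \right)}\right) = \left(-24 - -14\right) \left(0 + \left(7 + 0^{2} - 0\right)\right) = \left(-24 + 14\right) \left(0 + \left(7 + 0 + 0\right)\right) = - 10 \left(0 + 7\right) = \left(-10\right) 7 = -70$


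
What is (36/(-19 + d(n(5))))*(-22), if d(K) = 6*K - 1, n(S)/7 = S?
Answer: -396/95 ≈ -4.1684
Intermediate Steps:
n(S) = 7*S
d(K) = -1 + 6*K
(36/(-19 + d(n(5))))*(-22) = (36/(-19 + (-1 + 6*(7*5))))*(-22) = (36/(-19 + (-1 + 6*35)))*(-22) = (36/(-19 + (-1 + 210)))*(-22) = (36/(-19 + 209))*(-22) = (36/190)*(-22) = ((1/190)*36)*(-22) = (18/95)*(-22) = -396/95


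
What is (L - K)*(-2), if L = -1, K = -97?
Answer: -192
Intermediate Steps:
(L - K)*(-2) = (-1 - 1*(-97))*(-2) = (-1 + 97)*(-2) = 96*(-2) = -192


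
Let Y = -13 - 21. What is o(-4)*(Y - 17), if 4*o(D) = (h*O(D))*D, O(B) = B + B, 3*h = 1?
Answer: -136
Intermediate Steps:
h = ⅓ (h = (⅓)*1 = ⅓ ≈ 0.33333)
O(B) = 2*B
o(D) = D²/6 (o(D) = (((2*D)/3)*D)/4 = ((2*D/3)*D)/4 = (2*D²/3)/4 = D²/6)
Y = -34
o(-4)*(Y - 17) = ((⅙)*(-4)²)*(-34 - 17) = ((⅙)*16)*(-51) = (8/3)*(-51) = -136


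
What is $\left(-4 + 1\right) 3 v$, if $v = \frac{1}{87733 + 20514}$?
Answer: $- \frac{9}{108247} \approx -8.3143 \cdot 10^{-5}$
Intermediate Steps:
$v = \frac{1}{108247} \approx 9.2381 \cdot 10^{-6}$
$\left(-4 + 1\right) 3 v = \left(-4 + 1\right) 3 \cdot \frac{1}{108247} = \left(-3\right) 3 \cdot \frac{1}{108247} = \left(-9\right) \frac{1}{108247} = - \frac{9}{108247}$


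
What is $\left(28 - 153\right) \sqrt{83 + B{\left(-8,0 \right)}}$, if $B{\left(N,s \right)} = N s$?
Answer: $- 125 \sqrt{83} \approx -1138.8$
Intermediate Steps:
$\left(28 - 153\right) \sqrt{83 + B{\left(-8,0 \right)}} = \left(28 - 153\right) \sqrt{83 - 0} = - 125 \sqrt{83 + 0} = - 125 \sqrt{83}$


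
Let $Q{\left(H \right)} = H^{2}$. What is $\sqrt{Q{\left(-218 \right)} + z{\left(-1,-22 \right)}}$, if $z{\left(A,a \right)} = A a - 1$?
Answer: $\sqrt{47545} \approx 218.05$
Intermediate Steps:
$z{\left(A,a \right)} = -1 + A a$
$\sqrt{Q{\left(-218 \right)} + z{\left(-1,-22 \right)}} = \sqrt{\left(-218\right)^{2} - -21} = \sqrt{47524 + \left(-1 + 22\right)} = \sqrt{47524 + 21} = \sqrt{47545}$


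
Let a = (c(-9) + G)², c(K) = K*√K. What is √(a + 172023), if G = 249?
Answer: √(233295 - 13446*I) ≈ 483.21 - 13.913*I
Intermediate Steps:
c(K) = K^(3/2)
a = (249 - 27*I)² (a = ((-9)^(3/2) + 249)² = (-27*I + 249)² = (249 - 27*I)² ≈ 61272.0 - 13446.0*I)
√(a + 172023) = √((61272 - 13446*I) + 172023) = √(233295 - 13446*I)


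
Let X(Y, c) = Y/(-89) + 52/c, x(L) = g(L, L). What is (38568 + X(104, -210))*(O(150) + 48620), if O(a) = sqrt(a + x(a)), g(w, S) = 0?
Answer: 3504575555624/1869 + 360404726*sqrt(6)/1869 ≈ 1.8756e+9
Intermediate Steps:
x(L) = 0
O(a) = sqrt(a) (O(a) = sqrt(a + 0) = sqrt(a))
X(Y, c) = 52/c - Y/89 (X(Y, c) = Y*(-1/89) + 52/c = -Y/89 + 52/c = 52/c - Y/89)
(38568 + X(104, -210))*(O(150) + 48620) = (38568 + (52/(-210) - 1/89*104))*(sqrt(150) + 48620) = (38568 + (52*(-1/210) - 104/89))*(5*sqrt(6) + 48620) = (38568 + (-26/105 - 104/89))*(48620 + 5*sqrt(6)) = (38568 - 13234/9345)*(48620 + 5*sqrt(6)) = 360404726*(48620 + 5*sqrt(6))/9345 = 3504575555624/1869 + 360404726*sqrt(6)/1869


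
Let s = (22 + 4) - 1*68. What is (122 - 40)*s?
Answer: -3444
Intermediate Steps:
s = -42 (s = 26 - 68 = -42)
(122 - 40)*s = (122 - 40)*(-42) = 82*(-42) = -3444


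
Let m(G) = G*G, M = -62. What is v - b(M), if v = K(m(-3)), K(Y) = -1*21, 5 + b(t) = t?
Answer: 46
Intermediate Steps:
b(t) = -5 + t
m(G) = G²
K(Y) = -21
v = -21
v - b(M) = -21 - (-5 - 62) = -21 - 1*(-67) = -21 + 67 = 46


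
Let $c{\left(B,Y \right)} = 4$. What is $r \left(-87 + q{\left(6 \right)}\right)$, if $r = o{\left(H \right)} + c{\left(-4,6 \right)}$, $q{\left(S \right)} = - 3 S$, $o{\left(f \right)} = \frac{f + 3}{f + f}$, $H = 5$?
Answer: $-504$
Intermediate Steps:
$o{\left(f \right)} = \frac{3 + f}{2 f}$
$r = \frac{24}{5}$ ($r = \frac{3 + 5}{2 \cdot 5} + 4 = \frac{1}{2} \cdot \frac{1}{5} \cdot 8 + 4 = \frac{4}{5} + 4 = \frac{24}{5} \approx 4.8$)
$r \left(-87 + q{\left(6 \right)}\right) = \frac{24 \left(-87 - 18\right)}{5} = \frac{24}{5} \left(-105\right) = -504$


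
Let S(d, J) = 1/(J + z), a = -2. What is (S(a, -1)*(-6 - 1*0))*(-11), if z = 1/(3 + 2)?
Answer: -165/2 ≈ -82.500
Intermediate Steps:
z = 1/5 ≈ 0.20000
S(d, J) = 1/(1/5 + J) (S(d, J) = 1/(J + 1/5) = 1/(1/5 + J))
(S(a, -1)*(-6 - 1*0))*(-11) = ((5/(1 + 5*(-1)))*(-6 - 1*0))*(-11) = ((5/(1 - 5))*(-6 + 0))*(-11) = ((5/(-4))*(-6))*(-11) = ((5*(-1/4))*(-6))*(-11) = -5/4*(-6)*(-11) = (15/2)*(-11) = -165/2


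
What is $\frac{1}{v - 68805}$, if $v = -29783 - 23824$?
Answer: $- \frac{1}{122412} \approx -8.1691 \cdot 10^{-6}$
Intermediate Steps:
$v = -53607$
$\frac{1}{v - 68805} = \frac{1}{-53607 - 68805} = \frac{1}{-122412} = - \frac{1}{122412}$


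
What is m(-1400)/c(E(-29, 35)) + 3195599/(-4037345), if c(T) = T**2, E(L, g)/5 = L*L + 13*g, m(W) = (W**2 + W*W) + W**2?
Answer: -23009352427/35318694060 ≈ -0.65148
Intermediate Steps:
m(W) = 3*W**2 (m(W) = (W**2 + W**2) + W**2 = 2*W**2 + W**2 = 3*W**2)
E(L, g) = 5*L**2 + 65*g (E(L, g) = 5*(L*L + 13*g) = 5*(L**2 + 13*g) = 5*L**2 + 65*g)
m(-1400)/c(E(-29, 35)) + 3195599/(-4037345) = (3*(-1400)**2)/((5*(-29)**2 + 65*35)**2) + 3195599/(-4037345) = (3*1960000)/((5*841 + 2275)**2) + 3195599*(-1/4037345) = 5880000/((4205 + 2275)**2) - 3195599/4037345 = 5880000/(6480**2) - 3195599/4037345 = 5880000/41990400 - 3195599/4037345 = 5880000*(1/41990400) - 3195599/4037345 = 1225/8748 - 3195599/4037345 = -23009352427/35318694060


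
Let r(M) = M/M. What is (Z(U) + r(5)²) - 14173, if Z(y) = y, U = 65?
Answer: -14107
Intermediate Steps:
r(M) = 1
(Z(U) + r(5)²) - 14173 = (65 + 1²) - 14173 = (65 + 1) - 14173 = 66 - 14173 = -14107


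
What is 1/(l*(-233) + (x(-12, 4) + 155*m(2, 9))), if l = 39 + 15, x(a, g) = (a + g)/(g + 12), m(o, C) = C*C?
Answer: -2/55 ≈ -0.036364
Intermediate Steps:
m(o, C) = C**2
x(a, g) = (a + g)/(12 + g)
l = 54
1/(l*(-233) + (x(-12, 4) + 155*m(2, 9))) = 1/(54*(-233) + ((-12 + 4)/(12 + 4) + 155*9**2)) = 1/(-12582 + (-8/16 + 155*81)) = 1/(-12582 + ((1/16)*(-8) + 12555)) = 1/(-12582 + (-1/2 + 12555)) = 1/(-12582 + 25109/2) = 1/(-55/2) = -2/55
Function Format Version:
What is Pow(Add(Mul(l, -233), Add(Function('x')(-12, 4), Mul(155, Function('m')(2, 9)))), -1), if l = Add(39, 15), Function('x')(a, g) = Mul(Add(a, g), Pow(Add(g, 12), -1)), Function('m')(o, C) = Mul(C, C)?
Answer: Rational(-2, 55) ≈ -0.036364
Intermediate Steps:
Function('m')(o, C) = Pow(C, 2)
Function('x')(a, g) = Mul(Pow(Add(12, g), -1), Add(a, g)) (Function('x')(a, g) = Mul(Add(a, g), Pow(Add(12, g), -1)) = Mul(Pow(Add(12, g), -1), Add(a, g)))
l = 54
Pow(Add(Mul(l, -233), Add(Function('x')(-12, 4), Mul(155, Function('m')(2, 9)))), -1) = Pow(Add(Mul(54, -233), Add(Mul(Pow(Add(12, 4), -1), Add(-12, 4)), Mul(155, Pow(9, 2)))), -1) = Pow(Add(-12582, Add(Mul(Pow(16, -1), -8), Mul(155, 81))), -1) = Pow(Add(-12582, Add(Mul(Rational(1, 16), -8), 12555)), -1) = Pow(Add(-12582, Add(Rational(-1, 2), 12555)), -1) = Pow(Add(-12582, Rational(25109, 2)), -1) = Pow(Rational(-55, 2), -1) = Rational(-2, 55)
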